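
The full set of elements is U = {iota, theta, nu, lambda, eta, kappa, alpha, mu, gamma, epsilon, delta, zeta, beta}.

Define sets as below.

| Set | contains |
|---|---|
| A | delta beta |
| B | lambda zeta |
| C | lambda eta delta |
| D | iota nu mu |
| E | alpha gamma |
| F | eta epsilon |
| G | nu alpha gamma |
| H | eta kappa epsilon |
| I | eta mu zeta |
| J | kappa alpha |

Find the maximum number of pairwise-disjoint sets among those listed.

A, B, D, E, F are pairwise disjoint (A={delta,beta}; B={lambda,zeta}; D={iota,nu,mu}; E={alpha,gamma}; F={eta,epsilon}).
Every remaining set overlaps one of these, and no 6 of the listed sets are pairwise disjoint, so 5 is the maximum.

5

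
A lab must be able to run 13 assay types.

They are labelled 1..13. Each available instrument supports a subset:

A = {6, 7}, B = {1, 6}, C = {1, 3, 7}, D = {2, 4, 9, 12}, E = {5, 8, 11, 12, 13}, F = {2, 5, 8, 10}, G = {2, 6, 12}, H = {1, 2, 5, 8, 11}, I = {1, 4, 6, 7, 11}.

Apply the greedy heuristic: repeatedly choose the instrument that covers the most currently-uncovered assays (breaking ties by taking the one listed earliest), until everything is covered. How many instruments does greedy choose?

Greedy: pick E (covers 5 new) → pick I (covers 4 new) → pick D (covers 2 new) → pick C (covers 1 new) → pick F (covers 1 new). Total picks: 5.

5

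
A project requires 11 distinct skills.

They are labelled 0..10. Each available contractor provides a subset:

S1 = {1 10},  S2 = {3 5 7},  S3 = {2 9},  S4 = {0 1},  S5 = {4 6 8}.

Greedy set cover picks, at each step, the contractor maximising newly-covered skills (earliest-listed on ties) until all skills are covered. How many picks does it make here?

Greedy: pick S2 (covers 3 new) → pick S5 (covers 3 new) → pick S1 (covers 2 new) → pick S3 (covers 2 new) → pick S4 (covers 1 new). Total picks: 5.

5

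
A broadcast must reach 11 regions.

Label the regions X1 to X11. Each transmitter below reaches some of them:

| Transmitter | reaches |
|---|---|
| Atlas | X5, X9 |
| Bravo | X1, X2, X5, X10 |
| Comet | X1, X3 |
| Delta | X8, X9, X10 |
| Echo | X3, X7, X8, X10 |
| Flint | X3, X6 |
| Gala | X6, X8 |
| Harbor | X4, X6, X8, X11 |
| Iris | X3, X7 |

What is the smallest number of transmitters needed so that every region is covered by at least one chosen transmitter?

Take {Atlas, Bravo, Harbor, Iris}. Their union is {X1, X2, X3, X4, X5, X6, X7, X8, X9, X10, X11}, which is all 11 regions.
No 3 of the 9 transmitters cover everything (all 84 combinations miss at least one region), so 4 is optimal.

4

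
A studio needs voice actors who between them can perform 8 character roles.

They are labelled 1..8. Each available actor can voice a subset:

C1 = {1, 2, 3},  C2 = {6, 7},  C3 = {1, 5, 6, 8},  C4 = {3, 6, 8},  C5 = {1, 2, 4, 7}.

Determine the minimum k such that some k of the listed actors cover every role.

3

Take {C3, C4, C5}. Their union is {1, 2, 3, 4, 5, 6, 7, 8}, which is all 8 roles.
Only C5 contains 4, so C5 is forced; the remaining 4 roles need at least 2 more actors (each remaining actor adds at most 3) — so at least 3 actors are needed, and 3 is optimal.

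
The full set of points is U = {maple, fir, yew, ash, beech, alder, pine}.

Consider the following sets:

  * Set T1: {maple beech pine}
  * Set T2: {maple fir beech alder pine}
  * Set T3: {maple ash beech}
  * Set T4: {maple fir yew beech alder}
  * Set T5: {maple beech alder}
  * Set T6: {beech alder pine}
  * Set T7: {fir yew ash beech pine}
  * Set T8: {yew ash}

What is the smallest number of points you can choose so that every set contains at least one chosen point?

2

Take H = {ash, beech}. Each listed set contains at least one of these, so H is a hitting set of size 2.
The sets T2, T8 are pairwise disjoint, so any hitting set needs a separate point for each — at least 2. Hence 2 is optimal.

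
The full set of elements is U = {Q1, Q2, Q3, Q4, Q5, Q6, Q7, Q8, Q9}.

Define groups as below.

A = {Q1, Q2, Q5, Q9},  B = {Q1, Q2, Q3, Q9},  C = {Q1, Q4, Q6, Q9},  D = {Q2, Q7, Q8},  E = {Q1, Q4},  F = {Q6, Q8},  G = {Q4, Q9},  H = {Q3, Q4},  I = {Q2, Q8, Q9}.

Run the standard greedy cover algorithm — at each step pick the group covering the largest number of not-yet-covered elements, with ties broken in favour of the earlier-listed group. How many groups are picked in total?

Greedy: pick A (covers 4 new) → pick C (covers 2 new) → pick D (covers 2 new) → pick B (covers 1 new). Total picks: 4.

4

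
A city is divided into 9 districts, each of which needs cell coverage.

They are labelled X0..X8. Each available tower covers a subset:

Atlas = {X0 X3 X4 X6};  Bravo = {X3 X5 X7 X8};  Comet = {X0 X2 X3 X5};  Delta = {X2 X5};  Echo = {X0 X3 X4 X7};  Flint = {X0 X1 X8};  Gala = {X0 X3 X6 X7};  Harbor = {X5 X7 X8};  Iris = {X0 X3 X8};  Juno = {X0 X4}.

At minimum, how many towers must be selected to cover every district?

4

Delta and Flint and Gala and Juno together: Delta ∪ Flint ∪ Gala ∪ Juno = {X0, X1, X2, X3, X4, X5, X6, X7, X8} — every district is covered.
No 3 of the 10 towers cover everything (all 120 combinations miss at least one district), so 4 is optimal.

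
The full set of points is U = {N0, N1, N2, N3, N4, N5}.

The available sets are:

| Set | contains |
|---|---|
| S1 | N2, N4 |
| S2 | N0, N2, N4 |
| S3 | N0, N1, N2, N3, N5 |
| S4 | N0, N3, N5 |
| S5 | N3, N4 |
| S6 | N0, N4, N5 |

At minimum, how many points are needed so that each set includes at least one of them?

Take H = {N4, N5}. Each listed set contains at least one of these, so H is a hitting set of size 2.
The sets S1, S4 are pairwise disjoint, so any hitting set needs a separate point for each — at least 2. Hence 2 is optimal.

2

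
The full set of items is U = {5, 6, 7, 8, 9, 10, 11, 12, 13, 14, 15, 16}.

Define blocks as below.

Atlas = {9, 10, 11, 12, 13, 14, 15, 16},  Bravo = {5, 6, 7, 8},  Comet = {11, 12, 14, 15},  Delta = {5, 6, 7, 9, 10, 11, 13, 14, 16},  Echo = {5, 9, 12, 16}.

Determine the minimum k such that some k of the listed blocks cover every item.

2

Take {Atlas, Bravo}. Their union is {5, 6, 7, 8, 9, 10, 11, 12, 13, 14, 15, 16}, which is all 12 items.
No single block has all 12 items (the largest, Delta, has 9), so 2 is optimal.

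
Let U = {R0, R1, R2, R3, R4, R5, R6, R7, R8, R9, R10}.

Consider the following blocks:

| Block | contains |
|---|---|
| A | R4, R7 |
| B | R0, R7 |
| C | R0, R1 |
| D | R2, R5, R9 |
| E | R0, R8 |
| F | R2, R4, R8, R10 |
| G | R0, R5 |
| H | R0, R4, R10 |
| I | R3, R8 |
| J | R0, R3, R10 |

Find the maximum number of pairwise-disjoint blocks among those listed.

4

A, C, D, I are pairwise disjoint (A={R4,R7}; C={R0,R1}; D={R2,R5,R9}; I={R3,R8}).
Every remaining block overlaps one of these, and no 5 of the listed blocks are pairwise disjoint, so 4 is the maximum.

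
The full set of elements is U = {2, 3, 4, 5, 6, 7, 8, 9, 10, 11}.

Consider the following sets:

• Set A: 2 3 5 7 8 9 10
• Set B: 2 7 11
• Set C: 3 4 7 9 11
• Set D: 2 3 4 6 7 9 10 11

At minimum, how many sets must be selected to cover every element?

A and D cover everything between them: the union {2, 3, 4, 5, 6, 7, 8, 9, 10, 11} is all of U.
No single set has all 10 elements (the largest, D, has 8), so 2 is optimal.

2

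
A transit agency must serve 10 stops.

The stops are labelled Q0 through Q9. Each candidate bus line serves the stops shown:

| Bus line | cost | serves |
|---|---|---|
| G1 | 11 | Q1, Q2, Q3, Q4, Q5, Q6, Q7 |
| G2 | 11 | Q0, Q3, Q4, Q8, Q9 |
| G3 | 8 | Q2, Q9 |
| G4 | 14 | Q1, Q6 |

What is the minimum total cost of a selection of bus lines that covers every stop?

22

G1, G2 together cover every stop (G1 ∪ G2 = {Q0, Q1, Q2, Q3, Q4, Q5, Q6, Q7, Q8, Q9}); total cost 11 + 11 = 22.
No covering selection has total cost below 22.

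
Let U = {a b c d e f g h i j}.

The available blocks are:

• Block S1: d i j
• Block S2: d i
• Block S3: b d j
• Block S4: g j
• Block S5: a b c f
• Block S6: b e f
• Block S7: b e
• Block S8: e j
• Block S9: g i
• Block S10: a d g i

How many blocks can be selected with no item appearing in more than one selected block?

S2, S4, S5 are pairwise disjoint (S2={d,i}; S4={g,j}; S5={a,b,c,f}).
Every remaining block overlaps one of these, and no 4 of the listed blocks are pairwise disjoint, so 3 is the maximum.

3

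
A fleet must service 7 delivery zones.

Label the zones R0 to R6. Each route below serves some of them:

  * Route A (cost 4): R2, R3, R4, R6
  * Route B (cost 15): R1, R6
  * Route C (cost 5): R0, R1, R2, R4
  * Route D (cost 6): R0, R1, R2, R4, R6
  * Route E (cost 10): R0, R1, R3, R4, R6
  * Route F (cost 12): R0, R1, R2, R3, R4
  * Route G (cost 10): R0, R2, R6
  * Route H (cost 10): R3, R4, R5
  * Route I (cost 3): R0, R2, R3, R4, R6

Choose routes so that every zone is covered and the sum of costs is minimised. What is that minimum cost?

16

D, H together cover every zone (D ∪ H = {R0, R1, R2, R3, R4, R5, R6}); total cost 6 + 10 = 16.
The greedy pick I, C, H costs 18; no covering selection beats 16.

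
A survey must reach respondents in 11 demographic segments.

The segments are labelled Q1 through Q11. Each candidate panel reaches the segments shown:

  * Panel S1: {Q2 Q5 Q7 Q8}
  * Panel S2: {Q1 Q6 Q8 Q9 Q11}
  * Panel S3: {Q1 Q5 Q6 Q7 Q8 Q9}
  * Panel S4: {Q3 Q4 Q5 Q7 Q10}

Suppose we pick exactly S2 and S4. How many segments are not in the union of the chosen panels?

1

Union of S2, S4 = {Q1, Q3, Q4, Q5, Q6, Q7, Q8, Q9, Q10, Q11}.
Not covered: Q2 — 1 segment.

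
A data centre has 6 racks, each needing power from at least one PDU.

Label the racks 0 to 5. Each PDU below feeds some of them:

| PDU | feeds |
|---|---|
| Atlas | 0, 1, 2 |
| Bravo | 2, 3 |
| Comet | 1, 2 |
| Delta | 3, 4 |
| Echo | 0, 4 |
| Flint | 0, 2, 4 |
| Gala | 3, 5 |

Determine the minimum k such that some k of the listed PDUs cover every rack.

3

Comet and Flint and Gala together: Comet ∪ Flint ∪ Gala = {0, 1, 2, 3, 4, 5} — every rack is covered.
Only Gala contains 5, so Gala is forced; the remaining 4 racks need at least 2 more PDUs (each remaining PDU adds at most 3) — so at least 3 PDUs are needed, and 3 is optimal.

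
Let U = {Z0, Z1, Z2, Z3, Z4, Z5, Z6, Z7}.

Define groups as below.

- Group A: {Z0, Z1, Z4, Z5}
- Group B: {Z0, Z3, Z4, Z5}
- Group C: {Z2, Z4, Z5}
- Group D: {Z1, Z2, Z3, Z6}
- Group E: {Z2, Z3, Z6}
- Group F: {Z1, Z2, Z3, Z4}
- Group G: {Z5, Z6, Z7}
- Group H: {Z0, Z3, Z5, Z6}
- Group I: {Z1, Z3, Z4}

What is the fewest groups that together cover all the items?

Take {A, F, G}. Their union is {Z0, Z1, Z2, Z3, Z4, Z5, Z6, Z7}, which is all 8 items.
Only G contains Z7, so G is forced; the remaining 5 items need at least 2 more groups (each remaining group adds at most 4) — so at least 3 groups are needed, and 3 is optimal.

3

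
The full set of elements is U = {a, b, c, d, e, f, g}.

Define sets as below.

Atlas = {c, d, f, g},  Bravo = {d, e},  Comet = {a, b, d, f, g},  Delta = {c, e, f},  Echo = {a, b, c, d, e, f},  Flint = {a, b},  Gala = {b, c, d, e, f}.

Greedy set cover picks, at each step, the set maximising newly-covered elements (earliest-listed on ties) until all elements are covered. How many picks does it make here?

2

Greedy: pick Echo (covers 6 new) → pick Atlas (covers 1 new). Total picks: 2.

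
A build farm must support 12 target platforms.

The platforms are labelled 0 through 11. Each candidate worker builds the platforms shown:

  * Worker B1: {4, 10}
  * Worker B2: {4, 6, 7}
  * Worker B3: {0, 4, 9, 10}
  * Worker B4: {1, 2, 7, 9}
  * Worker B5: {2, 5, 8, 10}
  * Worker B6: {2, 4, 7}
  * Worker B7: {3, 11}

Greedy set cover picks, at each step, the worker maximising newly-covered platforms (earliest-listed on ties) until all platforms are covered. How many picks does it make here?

Greedy: pick B3 (covers 4 new) → pick B4 (covers 3 new) → pick B5 (covers 2 new) → pick B7 (covers 2 new) → pick B2 (covers 1 new). Total picks: 5.

5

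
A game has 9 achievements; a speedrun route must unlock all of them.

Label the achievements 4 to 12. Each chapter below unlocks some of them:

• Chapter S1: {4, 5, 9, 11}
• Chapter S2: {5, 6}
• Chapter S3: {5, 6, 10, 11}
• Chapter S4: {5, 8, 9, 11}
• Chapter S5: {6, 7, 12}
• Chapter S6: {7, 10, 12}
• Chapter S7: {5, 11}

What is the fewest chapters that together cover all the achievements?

4

S1 and S3 and S4 and S6 together: S1 ∪ S3 ∪ S4 ∪ S6 = {4, 5, 6, 7, 8, 9, 10, 11, 12} — every achievement is covered.
No 3 of the 7 chapters cover everything (all 35 combinations miss at least one achievement), so 4 is optimal.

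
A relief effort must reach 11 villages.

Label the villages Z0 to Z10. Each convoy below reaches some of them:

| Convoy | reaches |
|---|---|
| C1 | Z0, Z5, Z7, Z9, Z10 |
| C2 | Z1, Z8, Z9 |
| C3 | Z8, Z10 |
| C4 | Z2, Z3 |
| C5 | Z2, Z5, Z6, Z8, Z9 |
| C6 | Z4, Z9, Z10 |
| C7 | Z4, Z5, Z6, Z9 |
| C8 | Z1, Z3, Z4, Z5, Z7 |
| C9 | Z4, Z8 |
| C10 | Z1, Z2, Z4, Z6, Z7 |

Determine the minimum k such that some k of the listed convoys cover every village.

Take {C1, C5, C8}. Their union is {Z0, Z1, Z2, Z3, Z4, Z5, Z6, Z7, Z8, Z9, Z10}, which is all 11 villages.
Each convoy has at most 5 villages, and 2·5 = 10 < 11 — so at least 3 convoys are needed, and 3 is optimal.

3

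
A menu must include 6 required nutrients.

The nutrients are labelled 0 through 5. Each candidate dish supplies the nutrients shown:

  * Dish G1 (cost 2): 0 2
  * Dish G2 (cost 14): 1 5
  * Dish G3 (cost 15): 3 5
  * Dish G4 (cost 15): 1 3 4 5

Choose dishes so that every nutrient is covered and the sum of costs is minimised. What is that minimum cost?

G1, G4 together cover every nutrient (G1 ∪ G4 = {0, 1, 2, 3, 4, 5}); total cost 2 + 15 = 17.
No covering selection has total cost below 17.

17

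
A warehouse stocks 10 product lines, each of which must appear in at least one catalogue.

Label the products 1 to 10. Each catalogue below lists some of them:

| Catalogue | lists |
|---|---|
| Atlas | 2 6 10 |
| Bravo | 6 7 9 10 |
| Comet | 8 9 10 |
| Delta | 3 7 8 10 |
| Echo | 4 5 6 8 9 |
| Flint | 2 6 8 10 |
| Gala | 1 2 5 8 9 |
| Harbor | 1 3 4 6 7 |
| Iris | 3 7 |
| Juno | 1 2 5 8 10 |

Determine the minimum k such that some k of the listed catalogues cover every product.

Take {Gala, Harbor, Juno}. Their union is {1, 2, 3, 4, 5, 6, 7, 8, 9, 10}, which is all 10 products.
No 2 of the 10 catalogues cover everything (all 45 combinations miss at least one product), so 3 is optimal.

3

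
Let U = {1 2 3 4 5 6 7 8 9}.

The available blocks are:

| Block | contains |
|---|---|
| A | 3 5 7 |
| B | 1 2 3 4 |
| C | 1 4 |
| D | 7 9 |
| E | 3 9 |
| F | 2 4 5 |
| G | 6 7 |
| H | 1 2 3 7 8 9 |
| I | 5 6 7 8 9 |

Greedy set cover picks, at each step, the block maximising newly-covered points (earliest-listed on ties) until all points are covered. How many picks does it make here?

3

Greedy: pick H (covers 6 new) → pick F (covers 2 new) → pick G (covers 1 new). Total picks: 3.
(The true minimum cover uses only 2 blocks, so greedy is not optimal here.)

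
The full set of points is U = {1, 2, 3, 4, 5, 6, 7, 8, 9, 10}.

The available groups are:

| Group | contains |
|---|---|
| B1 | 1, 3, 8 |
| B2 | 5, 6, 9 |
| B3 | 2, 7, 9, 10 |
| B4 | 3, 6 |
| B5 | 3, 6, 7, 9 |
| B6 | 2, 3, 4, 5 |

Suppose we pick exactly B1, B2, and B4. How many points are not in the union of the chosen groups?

Union of B1, B2, B4 = {1, 3, 5, 6, 8, 9}.
Not covered: 2, 4, 7, 10 — 4 points.

4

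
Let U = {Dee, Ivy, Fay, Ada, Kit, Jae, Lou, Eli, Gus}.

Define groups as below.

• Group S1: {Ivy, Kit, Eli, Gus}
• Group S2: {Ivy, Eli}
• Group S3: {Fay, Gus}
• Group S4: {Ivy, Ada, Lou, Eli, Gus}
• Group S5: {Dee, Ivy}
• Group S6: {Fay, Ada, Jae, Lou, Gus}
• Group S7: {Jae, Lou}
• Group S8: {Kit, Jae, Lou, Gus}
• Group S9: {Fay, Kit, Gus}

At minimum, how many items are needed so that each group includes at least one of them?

3

H = {Ivy, Fay, Jae} meets every group (each contains at least one member of H), and |H| = 3.
The groups S3, S5, S7 are pairwise disjoint, so any hitting set needs a separate item for each — at least 3. Hence 3 is optimal.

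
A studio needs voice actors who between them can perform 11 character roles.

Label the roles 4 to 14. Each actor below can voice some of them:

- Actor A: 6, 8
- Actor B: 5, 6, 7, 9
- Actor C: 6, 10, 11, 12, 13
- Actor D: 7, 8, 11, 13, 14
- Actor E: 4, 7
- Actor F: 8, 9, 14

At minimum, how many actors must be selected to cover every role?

B and C and E and F together: B ∪ C ∪ E ∪ F = {4, 5, 6, 7, 8, 9, 10, 11, 12, 13, 14} — every role is covered.
No 3 of the 6 actors cover everything (all 20 combinations miss at least one role), so 4 is optimal.

4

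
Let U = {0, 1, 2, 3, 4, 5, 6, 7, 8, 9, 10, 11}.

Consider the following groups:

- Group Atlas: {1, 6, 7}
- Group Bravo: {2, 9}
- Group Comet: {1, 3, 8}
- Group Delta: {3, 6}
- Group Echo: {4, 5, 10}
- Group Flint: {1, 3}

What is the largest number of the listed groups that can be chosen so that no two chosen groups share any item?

3

Bravo, Echo, Flint are pairwise disjoint (Bravo={2,9}; Echo={4,5,10}; Flint={1,3}).
Every remaining group overlaps one of these, and no 4 of the listed groups are pairwise disjoint, so 3 is the maximum.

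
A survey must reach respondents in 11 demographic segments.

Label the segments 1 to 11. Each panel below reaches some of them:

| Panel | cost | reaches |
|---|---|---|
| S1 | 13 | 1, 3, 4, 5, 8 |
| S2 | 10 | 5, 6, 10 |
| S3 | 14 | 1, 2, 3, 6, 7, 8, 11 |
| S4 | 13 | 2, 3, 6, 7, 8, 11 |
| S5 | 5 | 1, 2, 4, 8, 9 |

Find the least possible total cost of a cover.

S2, S4, S5 together cover every segment (S2 ∪ S4 ∪ S5 = {1, 2, 3, 4, 5, 6, 7, 8, 9, 10, 11}); total cost 10 + 13 + 5 = 28.
No covering selection has total cost below 28.

28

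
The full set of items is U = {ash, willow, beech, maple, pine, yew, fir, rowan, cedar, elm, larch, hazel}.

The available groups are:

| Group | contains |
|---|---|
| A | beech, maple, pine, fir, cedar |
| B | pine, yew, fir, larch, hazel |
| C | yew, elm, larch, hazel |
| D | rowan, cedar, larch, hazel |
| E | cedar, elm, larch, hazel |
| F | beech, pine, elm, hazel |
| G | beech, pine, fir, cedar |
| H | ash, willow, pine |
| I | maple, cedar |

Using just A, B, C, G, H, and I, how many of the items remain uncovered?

1

Union of A, B, C, G, H, I = {ash, willow, beech, maple, pine, yew, fir, cedar, elm, larch, hazel}.
Not covered: rowan — 1 item.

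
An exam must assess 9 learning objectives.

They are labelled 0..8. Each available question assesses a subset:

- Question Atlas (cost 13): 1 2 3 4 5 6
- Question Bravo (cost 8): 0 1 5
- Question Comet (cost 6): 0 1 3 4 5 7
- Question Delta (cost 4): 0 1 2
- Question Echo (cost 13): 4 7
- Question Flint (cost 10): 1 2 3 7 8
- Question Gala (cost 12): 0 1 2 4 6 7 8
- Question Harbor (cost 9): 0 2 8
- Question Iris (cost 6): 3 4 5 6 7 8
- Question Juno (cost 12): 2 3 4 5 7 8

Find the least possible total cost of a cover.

10

Delta, Iris together cover every objective (Delta ∪ Iris = {0, 1, 2, 3, 4, 5, 6, 7, 8}); total cost 4 + 6 = 10.
The greedy pick Comet, Iris, Delta costs 16; no covering selection beats 10.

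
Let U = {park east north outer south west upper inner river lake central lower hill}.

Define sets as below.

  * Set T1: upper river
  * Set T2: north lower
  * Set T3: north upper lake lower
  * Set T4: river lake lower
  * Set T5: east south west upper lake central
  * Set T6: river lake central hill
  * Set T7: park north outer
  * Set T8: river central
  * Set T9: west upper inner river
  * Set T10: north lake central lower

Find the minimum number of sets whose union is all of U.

5

Take {T5, T6, T7, T9, T10}. Their union is {park, east, north, outer, south, west, upper, inner, river, lake, central, lower, hill}, which is all 13 points.
No 4 of the 10 sets cover everything (all 210 combinations miss at least one point), so 5 is optimal.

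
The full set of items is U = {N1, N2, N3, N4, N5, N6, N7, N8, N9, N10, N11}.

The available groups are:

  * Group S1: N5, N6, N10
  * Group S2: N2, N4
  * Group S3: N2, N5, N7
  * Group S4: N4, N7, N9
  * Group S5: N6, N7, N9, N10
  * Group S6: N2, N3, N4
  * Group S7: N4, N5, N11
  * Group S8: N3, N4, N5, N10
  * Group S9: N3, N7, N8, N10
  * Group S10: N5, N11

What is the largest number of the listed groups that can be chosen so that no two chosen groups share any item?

3

S2, S9, S10 are pairwise disjoint (S2={N2,N4}; S9={N3,N7,N8,N10}; S10={N5,N11}).
Every remaining group overlaps one of these, and no 4 of the listed groups are pairwise disjoint, so 3 is the maximum.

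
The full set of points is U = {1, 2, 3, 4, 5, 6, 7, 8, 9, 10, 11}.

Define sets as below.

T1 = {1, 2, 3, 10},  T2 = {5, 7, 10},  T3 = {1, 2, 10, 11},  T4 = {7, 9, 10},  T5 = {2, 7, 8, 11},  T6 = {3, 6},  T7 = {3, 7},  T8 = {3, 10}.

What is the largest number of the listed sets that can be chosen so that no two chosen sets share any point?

2

T3, T6 are pairwise disjoint (T3={1,2,10,11}; T6={3,6}).
Every remaining set overlaps one of these, and no 3 of the listed sets are pairwise disjoint, so 2 is the maximum.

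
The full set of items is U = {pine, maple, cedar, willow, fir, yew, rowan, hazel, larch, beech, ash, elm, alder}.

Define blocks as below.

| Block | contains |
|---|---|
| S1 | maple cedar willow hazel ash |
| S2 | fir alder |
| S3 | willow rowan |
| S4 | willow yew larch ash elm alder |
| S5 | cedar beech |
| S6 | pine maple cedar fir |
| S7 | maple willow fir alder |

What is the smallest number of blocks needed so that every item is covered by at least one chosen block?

5

S1 and S3 and S4 and S5 and S6 together: S1 ∪ S3 ∪ S4 ∪ S5 ∪ S6 = {pine, maple, cedar, willow, fir, yew, rowan, hazel, larch, beech, ash, elm, alder} — every item is covered.
No 4 of the 7 blocks cover everything (all 35 combinations miss at least one item), so 5 is optimal.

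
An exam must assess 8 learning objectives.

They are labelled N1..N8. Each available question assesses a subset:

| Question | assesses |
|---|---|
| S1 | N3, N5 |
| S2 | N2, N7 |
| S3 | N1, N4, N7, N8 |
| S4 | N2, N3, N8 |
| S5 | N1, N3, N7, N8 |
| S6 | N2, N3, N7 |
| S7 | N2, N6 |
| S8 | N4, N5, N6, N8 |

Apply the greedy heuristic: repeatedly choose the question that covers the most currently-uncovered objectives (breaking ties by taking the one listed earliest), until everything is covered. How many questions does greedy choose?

Greedy: pick S3 (covers 4 new) → pick S1 (covers 2 new) → pick S7 (covers 2 new). Total picks: 3.

3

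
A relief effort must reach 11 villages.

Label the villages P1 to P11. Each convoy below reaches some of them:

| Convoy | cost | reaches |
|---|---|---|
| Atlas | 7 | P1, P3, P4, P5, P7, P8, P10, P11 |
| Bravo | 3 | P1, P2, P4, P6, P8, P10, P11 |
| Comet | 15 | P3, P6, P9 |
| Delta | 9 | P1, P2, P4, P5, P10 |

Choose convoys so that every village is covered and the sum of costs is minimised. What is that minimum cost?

Atlas, Bravo, Comet together cover every village (Atlas ∪ Bravo ∪ Comet = {P1, P2, P3, P4, P5, P6, P7, P8, P9, P10, P11}); total cost 7 + 3 + 15 = 25.
No covering selection has total cost below 25.

25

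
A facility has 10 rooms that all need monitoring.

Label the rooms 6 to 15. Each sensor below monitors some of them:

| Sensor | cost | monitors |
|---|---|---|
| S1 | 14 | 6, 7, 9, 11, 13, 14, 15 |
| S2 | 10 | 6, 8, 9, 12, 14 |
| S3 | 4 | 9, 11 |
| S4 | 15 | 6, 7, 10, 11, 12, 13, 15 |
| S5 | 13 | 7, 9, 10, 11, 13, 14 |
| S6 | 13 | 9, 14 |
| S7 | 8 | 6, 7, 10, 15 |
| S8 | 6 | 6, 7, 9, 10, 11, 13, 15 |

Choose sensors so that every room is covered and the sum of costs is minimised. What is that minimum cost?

S2, S8 together cover every room (S2 ∪ S8 = {6, 7, 8, 9, 10, 11, 12, 13, 14, 15}); total cost 10 + 6 = 16.
No covering selection has total cost below 16.

16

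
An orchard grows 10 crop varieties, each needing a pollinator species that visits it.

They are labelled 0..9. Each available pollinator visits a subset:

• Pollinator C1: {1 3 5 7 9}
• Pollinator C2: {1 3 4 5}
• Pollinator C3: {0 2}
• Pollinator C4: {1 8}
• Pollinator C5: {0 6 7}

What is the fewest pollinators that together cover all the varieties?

Take {C1, C2, C3, C4, C5}. Their union is {0, 1, 2, 3, 4, 5, 6, 7, 8, 9}, which is all 10 varieties.
No 4 of the 5 pollinators cover everything (all 5 combinations miss at least one variety), so 5 is optimal.

5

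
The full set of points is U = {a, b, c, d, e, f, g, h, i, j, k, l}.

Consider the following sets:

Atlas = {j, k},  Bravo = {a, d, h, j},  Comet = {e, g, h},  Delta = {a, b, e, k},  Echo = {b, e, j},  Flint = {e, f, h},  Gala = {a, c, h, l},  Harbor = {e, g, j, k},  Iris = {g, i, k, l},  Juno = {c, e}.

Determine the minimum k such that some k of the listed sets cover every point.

Bravo and Echo and Flint and Gala and Iris together: Bravo ∪ Echo ∪ Flint ∪ Gala ∪ Iris = {a, b, c, d, e, f, g, h, i, j, k, l} — every point is covered.
No 4 of the 10 sets cover everything (all 210 combinations miss at least one point), so 5 is optimal.

5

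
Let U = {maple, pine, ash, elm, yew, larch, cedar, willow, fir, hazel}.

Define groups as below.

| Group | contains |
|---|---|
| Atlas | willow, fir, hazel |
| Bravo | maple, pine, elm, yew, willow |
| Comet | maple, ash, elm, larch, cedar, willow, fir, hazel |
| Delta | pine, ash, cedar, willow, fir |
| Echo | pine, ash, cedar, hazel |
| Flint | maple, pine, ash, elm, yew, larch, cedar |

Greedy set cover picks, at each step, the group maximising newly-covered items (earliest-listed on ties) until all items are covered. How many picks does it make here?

Greedy: pick Comet (covers 8 new) → pick Bravo (covers 2 new). Total picks: 2.

2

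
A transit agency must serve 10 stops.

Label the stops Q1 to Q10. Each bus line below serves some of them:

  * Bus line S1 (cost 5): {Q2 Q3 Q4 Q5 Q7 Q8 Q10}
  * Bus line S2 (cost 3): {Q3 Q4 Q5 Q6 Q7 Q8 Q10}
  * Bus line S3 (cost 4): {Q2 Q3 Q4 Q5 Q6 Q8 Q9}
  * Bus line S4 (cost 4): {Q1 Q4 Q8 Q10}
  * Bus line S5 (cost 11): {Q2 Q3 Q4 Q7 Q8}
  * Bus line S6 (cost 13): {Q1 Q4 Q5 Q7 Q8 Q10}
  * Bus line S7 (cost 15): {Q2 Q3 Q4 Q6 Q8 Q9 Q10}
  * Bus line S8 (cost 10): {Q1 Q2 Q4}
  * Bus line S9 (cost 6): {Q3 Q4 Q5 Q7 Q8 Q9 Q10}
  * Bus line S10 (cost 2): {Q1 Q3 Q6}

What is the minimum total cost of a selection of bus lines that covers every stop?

S2, S3, S10 together cover every stop (S2 ∪ S3 ∪ S10 = {Q1, Q2, Q3, Q4, Q5, Q6, Q7, Q8, Q9, Q10}); total cost 3 + 4 + 2 = 9.
No covering selection has total cost below 9.

9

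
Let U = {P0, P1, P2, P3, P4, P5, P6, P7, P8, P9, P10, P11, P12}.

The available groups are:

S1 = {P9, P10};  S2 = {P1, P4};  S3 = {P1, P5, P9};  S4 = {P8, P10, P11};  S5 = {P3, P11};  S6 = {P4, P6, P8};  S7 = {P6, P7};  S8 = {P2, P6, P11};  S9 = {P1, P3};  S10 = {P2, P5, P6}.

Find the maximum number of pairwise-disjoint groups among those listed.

4

S1, S2, S5, S7 are pairwise disjoint (S1={P9,P10}; S2={P1,P4}; S5={P3,P11}; S7={P6,P7}).
Every remaining group overlaps one of these, and no 5 of the listed groups are pairwise disjoint, so 4 is the maximum.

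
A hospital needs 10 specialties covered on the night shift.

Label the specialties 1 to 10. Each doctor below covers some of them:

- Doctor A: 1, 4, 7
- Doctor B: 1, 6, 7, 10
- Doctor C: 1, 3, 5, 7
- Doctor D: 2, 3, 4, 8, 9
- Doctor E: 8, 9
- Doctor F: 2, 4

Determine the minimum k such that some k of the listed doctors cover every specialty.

3

B and C and D together: B ∪ C ∪ D = {1, 2, 3, 4, 5, 6, 7, 8, 9, 10} — every specialty is covered.
Only C contains 5, so C is forced; the remaining 6 specialties need at least 2 more doctors (each remaining doctor adds at most 4) — so at least 3 doctors are needed, and 3 is optimal.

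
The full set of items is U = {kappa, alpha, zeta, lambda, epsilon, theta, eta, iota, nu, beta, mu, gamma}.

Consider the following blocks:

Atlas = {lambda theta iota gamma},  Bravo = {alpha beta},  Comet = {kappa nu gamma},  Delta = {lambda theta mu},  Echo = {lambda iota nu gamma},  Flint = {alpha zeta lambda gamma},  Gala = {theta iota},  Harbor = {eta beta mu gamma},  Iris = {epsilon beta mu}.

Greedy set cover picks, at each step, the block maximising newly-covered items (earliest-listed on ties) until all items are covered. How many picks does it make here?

Greedy: pick Atlas (covers 4 new) → pick Harbor (covers 3 new) → pick Comet (covers 2 new) → pick Flint (covers 2 new) → pick Iris (covers 1 new). Total picks: 5.

5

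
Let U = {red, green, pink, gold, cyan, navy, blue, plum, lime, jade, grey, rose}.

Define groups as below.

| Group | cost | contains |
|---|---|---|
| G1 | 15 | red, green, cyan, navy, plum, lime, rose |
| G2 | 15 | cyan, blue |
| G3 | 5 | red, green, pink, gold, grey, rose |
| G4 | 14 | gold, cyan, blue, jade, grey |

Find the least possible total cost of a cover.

G1, G3, G4 together cover every item (G1 ∪ G3 ∪ G4 = {red, green, pink, gold, cyan, navy, blue, plum, lime, jade, grey, rose}); total cost 15 + 5 + 14 = 34.
No covering selection has total cost below 34.

34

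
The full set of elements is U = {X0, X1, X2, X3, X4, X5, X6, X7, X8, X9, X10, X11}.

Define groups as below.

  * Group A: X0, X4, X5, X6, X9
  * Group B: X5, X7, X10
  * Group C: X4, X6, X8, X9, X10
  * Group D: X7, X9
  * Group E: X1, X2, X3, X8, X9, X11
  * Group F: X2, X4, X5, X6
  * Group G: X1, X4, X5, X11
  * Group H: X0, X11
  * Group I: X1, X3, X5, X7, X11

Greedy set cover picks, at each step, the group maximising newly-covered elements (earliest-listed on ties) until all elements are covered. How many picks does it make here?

Greedy: pick E (covers 6 new) → pick A (covers 4 new) → pick B (covers 2 new). Total picks: 3.

3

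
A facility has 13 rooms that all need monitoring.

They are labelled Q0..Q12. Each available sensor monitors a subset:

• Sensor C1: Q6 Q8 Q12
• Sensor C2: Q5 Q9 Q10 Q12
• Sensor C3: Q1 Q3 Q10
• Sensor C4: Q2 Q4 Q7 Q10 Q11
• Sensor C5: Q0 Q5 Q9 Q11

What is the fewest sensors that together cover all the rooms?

4

C1 and C3 and C4 and C5 together: C1 ∪ C3 ∪ C4 ∪ C5 = {Q0, Q1, Q2, Q3, Q4, Q5, Q6, Q7, Q8, Q9, Q10, Q11, Q12} — every room is covered.
Only C5 contains Q0, so C5 is forced; the remaining 9 rooms need at least 3 more sensors (each remaining sensor adds at most 4) — so at least 4 sensors are needed, and 4 is optimal.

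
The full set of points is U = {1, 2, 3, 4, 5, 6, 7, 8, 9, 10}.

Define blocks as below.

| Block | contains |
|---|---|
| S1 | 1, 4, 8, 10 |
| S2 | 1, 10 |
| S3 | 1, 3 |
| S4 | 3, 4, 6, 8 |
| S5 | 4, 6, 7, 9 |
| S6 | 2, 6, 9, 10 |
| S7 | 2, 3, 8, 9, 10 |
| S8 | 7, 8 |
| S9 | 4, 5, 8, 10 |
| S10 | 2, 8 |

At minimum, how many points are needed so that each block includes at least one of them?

3

Take H = {1, 8, 9}. Each listed block contains at least one of these, so H is a hitting set of size 3.
The blocks S3, S5, S10 are pairwise disjoint, so any hitting set needs a separate point for each — at least 3. Hence 3 is optimal.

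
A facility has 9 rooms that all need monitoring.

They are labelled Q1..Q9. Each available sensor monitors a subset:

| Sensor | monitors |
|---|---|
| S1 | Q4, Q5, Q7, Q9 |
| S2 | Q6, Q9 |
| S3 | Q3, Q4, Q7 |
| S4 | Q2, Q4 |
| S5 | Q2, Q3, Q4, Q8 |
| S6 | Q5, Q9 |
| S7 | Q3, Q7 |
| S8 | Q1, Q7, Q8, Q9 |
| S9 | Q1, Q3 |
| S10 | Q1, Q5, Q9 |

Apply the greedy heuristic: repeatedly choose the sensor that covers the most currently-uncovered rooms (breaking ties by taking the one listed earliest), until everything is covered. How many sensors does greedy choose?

Greedy: pick S1 (covers 4 new) → pick S5 (covers 3 new) → pick S2 (covers 1 new) → pick S8 (covers 1 new). Total picks: 4.

4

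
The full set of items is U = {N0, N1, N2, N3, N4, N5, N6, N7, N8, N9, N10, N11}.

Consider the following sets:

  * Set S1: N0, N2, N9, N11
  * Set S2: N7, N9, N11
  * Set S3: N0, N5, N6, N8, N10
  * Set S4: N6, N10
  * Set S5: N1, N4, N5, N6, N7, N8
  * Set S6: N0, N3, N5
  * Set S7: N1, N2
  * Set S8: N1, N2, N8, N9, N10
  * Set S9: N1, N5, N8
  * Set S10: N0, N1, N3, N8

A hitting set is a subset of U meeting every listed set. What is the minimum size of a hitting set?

The 4 items {N0, N1, N6, N9} hit every set.
The sets S2, S4, S6, S7 are pairwise disjoint, so any hitting set needs a separate item for each — at least 4. Hence 4 is optimal.

4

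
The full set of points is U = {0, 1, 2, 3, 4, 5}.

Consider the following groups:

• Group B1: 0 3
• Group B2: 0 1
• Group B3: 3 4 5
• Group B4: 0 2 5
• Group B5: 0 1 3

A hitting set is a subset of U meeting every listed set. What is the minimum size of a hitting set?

2

Take H = {0, 3}. Each listed group contains at least one of these, so H is a hitting set of size 2.
The groups B2, B3 are pairwise disjoint, so any hitting set needs a separate point for each — at least 2. Hence 2 is optimal.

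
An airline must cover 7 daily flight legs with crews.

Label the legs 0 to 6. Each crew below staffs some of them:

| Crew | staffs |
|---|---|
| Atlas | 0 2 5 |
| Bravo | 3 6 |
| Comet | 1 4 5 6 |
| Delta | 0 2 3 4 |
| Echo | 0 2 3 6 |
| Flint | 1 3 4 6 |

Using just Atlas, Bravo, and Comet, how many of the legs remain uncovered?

0

Union of Atlas, Bravo, Comet = {0, 1, 2, 3, 4, 5, 6} — that's every leg, so 0 are uncovered.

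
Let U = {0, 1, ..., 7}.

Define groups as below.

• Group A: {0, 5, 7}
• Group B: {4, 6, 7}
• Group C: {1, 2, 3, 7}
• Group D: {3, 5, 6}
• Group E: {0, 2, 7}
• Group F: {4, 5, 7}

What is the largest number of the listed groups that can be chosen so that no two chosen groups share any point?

2

D, E are pairwise disjoint (D={3,5,6}; E={0,2,7}).
Every remaining group overlaps one of these, and no 3 of the listed groups are pairwise disjoint, so 2 is the maximum.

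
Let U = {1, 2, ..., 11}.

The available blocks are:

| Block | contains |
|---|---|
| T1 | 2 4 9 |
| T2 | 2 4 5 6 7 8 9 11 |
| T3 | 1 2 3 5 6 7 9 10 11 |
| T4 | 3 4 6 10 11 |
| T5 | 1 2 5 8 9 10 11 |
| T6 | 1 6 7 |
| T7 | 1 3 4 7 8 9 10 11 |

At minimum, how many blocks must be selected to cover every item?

2

T2 and T3 together: T2 ∪ T3 = {1, 2, 3, 4, 5, 6, 7, 8, 9, 10, 11} — every item is covered.
No single block has all 11 items (the largest, T3, has 9), so 2 is optimal.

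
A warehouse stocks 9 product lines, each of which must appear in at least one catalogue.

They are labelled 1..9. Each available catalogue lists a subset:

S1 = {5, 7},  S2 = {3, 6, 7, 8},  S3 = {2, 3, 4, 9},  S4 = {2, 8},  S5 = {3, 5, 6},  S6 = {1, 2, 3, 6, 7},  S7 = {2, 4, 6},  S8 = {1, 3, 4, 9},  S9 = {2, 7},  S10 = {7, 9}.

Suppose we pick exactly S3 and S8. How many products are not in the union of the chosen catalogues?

4

Union of S3, S8 = {1, 2, 3, 4, 9}.
Not covered: 5, 6, 7, 8 — 4 products.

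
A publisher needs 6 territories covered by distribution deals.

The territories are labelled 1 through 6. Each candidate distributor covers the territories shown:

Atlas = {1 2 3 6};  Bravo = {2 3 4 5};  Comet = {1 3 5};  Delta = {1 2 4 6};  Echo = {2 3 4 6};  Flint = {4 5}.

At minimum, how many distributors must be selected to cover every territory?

2

Comet and Delta together: Comet ∪ Delta = {1, 2, 3, 4, 5, 6} — every territory is covered.
No single distributor has all 6 territories (the largest, Atlas, has 4), so 2 is optimal.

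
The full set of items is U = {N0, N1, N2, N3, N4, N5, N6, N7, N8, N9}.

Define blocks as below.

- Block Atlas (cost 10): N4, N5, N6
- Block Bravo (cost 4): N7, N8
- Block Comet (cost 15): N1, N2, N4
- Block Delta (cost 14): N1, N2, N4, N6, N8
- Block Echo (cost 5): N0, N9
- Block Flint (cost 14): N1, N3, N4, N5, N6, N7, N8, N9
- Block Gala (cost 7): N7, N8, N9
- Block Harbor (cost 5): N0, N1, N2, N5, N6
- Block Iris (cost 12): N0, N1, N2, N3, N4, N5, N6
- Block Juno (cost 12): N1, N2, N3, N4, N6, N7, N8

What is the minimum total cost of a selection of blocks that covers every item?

Gala, Iris together cover every item (Gala ∪ Iris = {N0, N1, N2, N3, N4, N5, N6, N7, N8, N9}); total cost 7 + 12 = 19.
The greedy pick Harbor, Bravo, Flint costs 23; no covering selection beats 19.

19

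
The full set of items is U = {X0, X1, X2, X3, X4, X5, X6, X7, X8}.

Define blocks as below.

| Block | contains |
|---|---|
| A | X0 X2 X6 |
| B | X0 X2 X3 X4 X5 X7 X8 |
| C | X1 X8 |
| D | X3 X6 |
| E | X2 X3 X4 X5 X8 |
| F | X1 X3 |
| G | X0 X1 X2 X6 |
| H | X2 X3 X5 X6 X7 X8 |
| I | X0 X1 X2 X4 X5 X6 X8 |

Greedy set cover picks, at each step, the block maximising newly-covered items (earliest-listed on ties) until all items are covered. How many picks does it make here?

Greedy: pick B (covers 7 new) → pick G (covers 2 new). Total picks: 2.

2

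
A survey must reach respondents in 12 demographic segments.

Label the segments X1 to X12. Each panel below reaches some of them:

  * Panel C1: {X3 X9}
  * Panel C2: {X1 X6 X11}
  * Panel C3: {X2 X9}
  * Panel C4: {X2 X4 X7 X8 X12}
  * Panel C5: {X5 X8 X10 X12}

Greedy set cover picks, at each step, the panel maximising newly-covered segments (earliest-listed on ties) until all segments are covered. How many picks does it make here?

Greedy: pick C4 (covers 5 new) → pick C2 (covers 3 new) → pick C1 (covers 2 new) → pick C5 (covers 2 new). Total picks: 4.

4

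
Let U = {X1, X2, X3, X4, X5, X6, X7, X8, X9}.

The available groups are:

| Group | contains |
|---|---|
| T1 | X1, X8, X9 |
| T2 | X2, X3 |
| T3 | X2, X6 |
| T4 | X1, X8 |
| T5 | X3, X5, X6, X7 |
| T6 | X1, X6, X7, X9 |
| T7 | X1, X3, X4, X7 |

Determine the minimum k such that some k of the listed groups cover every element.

4

Take {T1, T2, T5, T7}. Their union is {X1, X2, X3, X4, X5, X6, X7, X8, X9}, which is all 9 elements.
Only T7 contains X4, so T7 is forced; the remaining 5 elements need at least 3 more groups (each remaining group adds at most 2) — so at least 4 groups are needed, and 4 is optimal.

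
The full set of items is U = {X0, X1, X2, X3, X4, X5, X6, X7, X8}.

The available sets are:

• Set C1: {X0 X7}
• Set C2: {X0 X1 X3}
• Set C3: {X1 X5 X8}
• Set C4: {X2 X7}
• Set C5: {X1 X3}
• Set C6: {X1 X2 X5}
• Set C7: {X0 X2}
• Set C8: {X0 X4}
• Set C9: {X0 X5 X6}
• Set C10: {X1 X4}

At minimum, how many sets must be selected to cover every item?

C2, C3, C4, C9, and C10 cover everything between them: the union {X0, X1, X2, X3, X4, X5, X6, X7, X8} is all of U.
No 4 of the 10 sets cover everything (all 210 combinations miss at least one item), so 5 is optimal.

5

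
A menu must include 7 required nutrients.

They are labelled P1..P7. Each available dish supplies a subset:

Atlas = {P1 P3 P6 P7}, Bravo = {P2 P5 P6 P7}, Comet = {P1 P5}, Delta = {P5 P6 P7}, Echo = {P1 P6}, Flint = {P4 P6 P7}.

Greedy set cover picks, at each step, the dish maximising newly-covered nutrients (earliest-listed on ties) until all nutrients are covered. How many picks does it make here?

Greedy: pick Atlas (covers 4 new) → pick Bravo (covers 2 new) → pick Flint (covers 1 new). Total picks: 3.

3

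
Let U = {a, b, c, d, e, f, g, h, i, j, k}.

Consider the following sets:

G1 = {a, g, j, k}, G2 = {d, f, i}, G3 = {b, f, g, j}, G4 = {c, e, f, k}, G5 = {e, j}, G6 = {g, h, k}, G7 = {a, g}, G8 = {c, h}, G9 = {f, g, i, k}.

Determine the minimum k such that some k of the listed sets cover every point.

5

G1, G2, G3, G5, and G8 cover everything between them: the union {a, b, c, d, e, f, g, h, i, j, k} is all of U.
No 4 of the 9 sets cover everything (all 126 combinations miss at least one point), so 5 is optimal.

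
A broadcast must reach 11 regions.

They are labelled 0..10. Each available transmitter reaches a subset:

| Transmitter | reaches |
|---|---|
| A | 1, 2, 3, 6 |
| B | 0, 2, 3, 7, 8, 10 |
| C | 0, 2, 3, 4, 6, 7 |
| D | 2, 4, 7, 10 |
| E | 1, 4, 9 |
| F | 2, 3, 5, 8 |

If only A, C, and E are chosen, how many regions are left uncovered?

Union of A, C, E = {0, 1, 2, 3, 4, 6, 7, 9}.
Not covered: 5, 8, 10 — 3 regions.

3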